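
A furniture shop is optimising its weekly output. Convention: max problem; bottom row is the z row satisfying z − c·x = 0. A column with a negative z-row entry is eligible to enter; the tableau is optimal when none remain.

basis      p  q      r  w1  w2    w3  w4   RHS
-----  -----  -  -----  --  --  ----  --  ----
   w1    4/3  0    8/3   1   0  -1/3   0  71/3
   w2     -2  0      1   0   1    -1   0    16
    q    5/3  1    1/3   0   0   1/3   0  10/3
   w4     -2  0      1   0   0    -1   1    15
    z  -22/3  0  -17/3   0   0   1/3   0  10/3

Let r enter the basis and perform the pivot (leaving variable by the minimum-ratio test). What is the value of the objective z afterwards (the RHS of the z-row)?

429/8

Ratio test on column r — row 1: (71/3)/(8/3) = 71/8; row 2: 16/1 = 16; row 3: (10/3)/(1/3) = 10; row 4: 15/1 = 15. Minimum is 71/8 at row 1 (w1 leaves); pivot element 8/3.
Pivot on row 1; the z-row RHS becomes 10/3 − (-17/3)·(71/8) = 429/8.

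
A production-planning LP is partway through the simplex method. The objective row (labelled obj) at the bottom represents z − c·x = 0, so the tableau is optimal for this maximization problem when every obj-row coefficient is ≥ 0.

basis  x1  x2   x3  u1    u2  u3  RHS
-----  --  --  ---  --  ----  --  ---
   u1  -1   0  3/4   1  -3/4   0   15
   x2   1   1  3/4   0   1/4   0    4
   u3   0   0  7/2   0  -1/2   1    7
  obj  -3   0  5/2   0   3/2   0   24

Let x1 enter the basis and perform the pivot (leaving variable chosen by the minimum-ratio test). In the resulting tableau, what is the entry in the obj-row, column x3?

Ratio test on column x1 — row 1: entry -1 ≤ 0; row 2: 4/1 = 4; row 3: entry 0 ≤ 0. Minimum is 4 at row 2 (x2 leaves); pivot element 1.
Divide row 2 by 1; eliminate column x1 from the other rows.
obj-row update in column x3: 5/2 − (-3)·(3/4) = 19/4.

19/4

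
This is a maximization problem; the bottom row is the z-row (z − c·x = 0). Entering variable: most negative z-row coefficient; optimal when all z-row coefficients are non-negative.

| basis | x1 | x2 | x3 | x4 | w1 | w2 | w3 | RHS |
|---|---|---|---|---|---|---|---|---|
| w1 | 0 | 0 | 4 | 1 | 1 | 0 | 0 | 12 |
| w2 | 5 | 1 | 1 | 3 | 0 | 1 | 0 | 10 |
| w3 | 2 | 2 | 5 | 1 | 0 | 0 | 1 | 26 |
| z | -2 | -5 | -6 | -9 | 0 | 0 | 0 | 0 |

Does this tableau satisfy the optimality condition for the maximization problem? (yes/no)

The z-row has a negative entry -9 in column x4, so it is not optimal.

no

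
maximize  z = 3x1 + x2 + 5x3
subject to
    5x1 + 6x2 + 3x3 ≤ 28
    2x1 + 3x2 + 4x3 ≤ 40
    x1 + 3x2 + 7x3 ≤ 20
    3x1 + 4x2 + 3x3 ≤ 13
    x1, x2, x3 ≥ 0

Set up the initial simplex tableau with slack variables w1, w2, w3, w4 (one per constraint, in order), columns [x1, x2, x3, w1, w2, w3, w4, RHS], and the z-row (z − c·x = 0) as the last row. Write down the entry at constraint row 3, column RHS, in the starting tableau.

The RHS of constraint 3 is b_3 = 20.

20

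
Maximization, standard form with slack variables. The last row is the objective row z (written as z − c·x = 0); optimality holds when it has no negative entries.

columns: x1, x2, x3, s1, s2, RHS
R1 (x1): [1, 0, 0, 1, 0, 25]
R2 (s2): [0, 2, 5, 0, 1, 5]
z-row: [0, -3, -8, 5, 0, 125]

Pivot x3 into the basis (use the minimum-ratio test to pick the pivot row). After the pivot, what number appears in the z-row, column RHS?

133

Ratio test on column x3 — row 1: entry 0 ≤ 0; row 2: 5/5 = 1. Minimum is 1 at row 2 (s2 leaves); pivot element 5.
Divide row 2 by 5; eliminate column x3 from the other rows.
z-row update in column RHS: 125 − (-8)·1 = 133.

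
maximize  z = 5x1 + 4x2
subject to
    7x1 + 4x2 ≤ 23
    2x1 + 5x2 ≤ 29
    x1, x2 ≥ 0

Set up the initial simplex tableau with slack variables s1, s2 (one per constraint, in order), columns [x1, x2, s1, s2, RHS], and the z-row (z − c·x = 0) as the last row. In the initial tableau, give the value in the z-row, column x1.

-5

The z-row carries the negated objective coefficients: the x1 entry is -5.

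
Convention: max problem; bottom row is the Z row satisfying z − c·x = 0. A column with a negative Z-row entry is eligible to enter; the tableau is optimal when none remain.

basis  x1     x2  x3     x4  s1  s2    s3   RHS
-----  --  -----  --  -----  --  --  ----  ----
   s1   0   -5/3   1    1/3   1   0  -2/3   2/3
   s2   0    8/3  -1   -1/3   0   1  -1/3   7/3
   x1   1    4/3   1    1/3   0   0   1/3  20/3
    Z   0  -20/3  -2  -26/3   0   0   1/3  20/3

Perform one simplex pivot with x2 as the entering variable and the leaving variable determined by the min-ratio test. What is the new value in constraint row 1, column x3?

3/8

Ratio test on column x2 — row 1: entry -5/3 ≤ 0; row 2: (7/3)/(8/3) = 7/8; row 3: (20/3)/(4/3) = 5. Minimum is 7/8 at row 2 (s2 leaves); pivot element 8/3.
Divide row 2 by 8/3; eliminate column x2 from the other rows.
Row 1 update in column x3: 1 − (-5/3)·(-3/8) = 3/8.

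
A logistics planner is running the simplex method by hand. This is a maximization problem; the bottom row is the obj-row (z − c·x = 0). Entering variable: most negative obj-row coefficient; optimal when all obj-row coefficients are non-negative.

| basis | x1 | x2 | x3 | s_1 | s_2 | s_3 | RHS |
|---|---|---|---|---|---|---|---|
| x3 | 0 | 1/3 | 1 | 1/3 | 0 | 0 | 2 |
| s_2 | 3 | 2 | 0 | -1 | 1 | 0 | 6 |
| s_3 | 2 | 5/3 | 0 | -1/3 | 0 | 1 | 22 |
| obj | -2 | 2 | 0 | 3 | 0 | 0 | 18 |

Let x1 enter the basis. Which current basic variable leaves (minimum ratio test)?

s_2

Column x1 entries and ratios — x3: 0 ≤ 0, skip; s_2: 6/3 = 2; s_3: 22/2 = 11.
Smallest ratio is 2 in the row of s_2, so s_2 leaves.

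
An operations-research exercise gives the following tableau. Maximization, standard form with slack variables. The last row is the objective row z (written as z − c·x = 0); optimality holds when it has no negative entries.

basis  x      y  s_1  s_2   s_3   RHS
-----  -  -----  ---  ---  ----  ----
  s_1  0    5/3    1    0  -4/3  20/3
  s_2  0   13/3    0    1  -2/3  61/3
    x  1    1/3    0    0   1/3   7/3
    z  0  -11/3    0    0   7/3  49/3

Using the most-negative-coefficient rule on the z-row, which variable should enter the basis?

y

Negative z-row entries: y: -11/3.
The most negative is -11/3 in column y, so y enters.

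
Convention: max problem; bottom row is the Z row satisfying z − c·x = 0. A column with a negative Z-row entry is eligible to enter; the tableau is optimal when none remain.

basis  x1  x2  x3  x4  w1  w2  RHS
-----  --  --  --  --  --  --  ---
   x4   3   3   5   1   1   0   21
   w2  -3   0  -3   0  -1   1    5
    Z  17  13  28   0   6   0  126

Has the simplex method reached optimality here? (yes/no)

yes

Every Z-row coefficient is ≥ 0, so the tableau is optimal.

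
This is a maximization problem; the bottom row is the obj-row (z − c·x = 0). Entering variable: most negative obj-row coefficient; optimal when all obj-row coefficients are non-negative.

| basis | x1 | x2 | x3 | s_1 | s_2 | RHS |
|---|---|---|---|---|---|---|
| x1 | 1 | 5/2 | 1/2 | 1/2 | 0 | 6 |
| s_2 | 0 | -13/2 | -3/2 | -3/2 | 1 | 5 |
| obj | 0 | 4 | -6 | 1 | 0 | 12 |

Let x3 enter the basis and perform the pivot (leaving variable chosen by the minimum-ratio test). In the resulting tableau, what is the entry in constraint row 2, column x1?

Ratio test on column x3 — row 1: 6/(1/2) = 12; row 2: entry -3/2 ≤ 0. Minimum is 12 at row 1 (x1 leaves); pivot element 1/2.
Divide row 1 by 1/2; eliminate column x3 from the other rows.
Row 2 update in column x1: 0 − (-3/2)·2 = 3.

3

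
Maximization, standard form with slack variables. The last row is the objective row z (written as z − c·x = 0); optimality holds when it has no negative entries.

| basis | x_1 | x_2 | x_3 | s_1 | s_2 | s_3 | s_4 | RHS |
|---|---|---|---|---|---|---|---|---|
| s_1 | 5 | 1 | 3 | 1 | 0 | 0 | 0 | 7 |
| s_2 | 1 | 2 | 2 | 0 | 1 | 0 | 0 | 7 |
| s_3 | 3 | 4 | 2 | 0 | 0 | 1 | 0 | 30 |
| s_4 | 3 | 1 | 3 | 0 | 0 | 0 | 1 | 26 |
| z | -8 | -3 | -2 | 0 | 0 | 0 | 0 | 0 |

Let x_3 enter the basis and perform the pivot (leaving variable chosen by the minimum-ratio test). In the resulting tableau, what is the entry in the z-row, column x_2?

-7/3

Ratio test on column x_3 — row 1: 7/3 = 7/3; row 2: 7/2 = 7/2; row 3: 30/2 = 15; row 4: 26/3 = 26/3. Minimum is 7/3 at row 1 (s_1 leaves); pivot element 3.
Divide row 1 by 3; eliminate column x_3 from the other rows.
z-row update in column x_2: -3 − (-2)·(1/3) = -7/3.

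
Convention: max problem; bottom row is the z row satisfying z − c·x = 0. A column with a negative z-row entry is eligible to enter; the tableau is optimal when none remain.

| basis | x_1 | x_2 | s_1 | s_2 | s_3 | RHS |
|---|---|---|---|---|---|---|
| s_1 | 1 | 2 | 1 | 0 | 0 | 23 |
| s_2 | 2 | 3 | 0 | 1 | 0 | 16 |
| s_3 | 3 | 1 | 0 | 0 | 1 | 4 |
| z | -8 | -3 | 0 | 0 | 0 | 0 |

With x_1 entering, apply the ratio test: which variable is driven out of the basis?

Column x_1 entries and ratios — s_1: 23/1 = 23; s_2: 16/2 = 8; s_3: 4/3 = 4/3.
Smallest ratio is 4/3 in the row of s_3, so s_3 leaves.

s_3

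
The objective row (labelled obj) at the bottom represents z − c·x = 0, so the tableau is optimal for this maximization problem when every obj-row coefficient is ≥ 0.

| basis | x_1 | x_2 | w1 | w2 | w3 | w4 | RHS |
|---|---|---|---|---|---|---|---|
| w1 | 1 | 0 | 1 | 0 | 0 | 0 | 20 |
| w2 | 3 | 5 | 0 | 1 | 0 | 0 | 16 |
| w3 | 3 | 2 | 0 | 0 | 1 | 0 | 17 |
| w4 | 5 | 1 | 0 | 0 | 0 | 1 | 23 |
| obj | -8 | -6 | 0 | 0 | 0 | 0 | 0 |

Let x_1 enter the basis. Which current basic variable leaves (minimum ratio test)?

Column x_1 entries and ratios — w1: 20/1 = 20; w2: 16/3 = 16/3; w3: 17/3 = 17/3; w4: 23/5 = 23/5.
Smallest ratio is 23/5 in the row of w4, so w4 leaves.

w4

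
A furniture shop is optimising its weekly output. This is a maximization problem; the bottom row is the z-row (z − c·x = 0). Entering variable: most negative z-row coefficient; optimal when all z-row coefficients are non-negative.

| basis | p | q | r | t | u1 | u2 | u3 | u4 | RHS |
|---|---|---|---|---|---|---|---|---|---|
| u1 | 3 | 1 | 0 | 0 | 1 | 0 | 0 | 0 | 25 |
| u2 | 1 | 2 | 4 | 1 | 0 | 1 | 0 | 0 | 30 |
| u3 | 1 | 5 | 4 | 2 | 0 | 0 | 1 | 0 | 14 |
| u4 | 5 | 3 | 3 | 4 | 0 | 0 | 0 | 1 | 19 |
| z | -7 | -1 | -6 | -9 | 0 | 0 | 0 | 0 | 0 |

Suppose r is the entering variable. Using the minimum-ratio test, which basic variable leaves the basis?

Column r entries and ratios — u1: 0 ≤ 0, skip; u2: 30/4 = 15/2; u3: 14/4 = 7/2; u4: 19/3 = 19/3.
Smallest ratio is 7/2 in the row of u3, so u3 leaves.

u3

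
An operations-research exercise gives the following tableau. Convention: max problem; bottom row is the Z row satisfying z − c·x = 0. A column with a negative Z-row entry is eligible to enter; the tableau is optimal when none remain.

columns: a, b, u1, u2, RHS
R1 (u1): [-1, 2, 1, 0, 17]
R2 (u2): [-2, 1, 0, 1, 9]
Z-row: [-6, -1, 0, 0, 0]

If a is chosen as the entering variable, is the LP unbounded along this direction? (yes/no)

Every constraint-row entry in column a is ≤ 0, so increasing a is unbounded.

yes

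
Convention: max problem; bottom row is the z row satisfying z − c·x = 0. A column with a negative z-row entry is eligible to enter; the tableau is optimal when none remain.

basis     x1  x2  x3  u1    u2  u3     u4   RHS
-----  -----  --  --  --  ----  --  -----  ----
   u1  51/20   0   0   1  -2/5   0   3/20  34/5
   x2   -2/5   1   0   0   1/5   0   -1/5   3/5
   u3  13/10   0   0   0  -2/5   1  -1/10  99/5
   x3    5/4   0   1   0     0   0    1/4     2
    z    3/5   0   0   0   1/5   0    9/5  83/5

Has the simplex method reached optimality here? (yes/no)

yes

Every z-row coefficient is ≥ 0, so the tableau is optimal.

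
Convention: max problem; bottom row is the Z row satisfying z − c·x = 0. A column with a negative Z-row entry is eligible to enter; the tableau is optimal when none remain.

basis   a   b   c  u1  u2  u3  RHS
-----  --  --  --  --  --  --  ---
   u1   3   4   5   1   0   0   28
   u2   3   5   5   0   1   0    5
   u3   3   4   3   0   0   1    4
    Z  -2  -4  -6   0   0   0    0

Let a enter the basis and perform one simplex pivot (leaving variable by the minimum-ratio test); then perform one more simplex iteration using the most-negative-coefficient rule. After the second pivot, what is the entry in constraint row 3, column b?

Ratio test on column a — row 1: 28/3 = 28/3; row 2: 5/3 = 5/3; row 3: 4/3 = 4/3. Minimum is 4/3 at row 3 (u3 leaves); pivot element 3.
Divide row 3 by 3; eliminate column a from the other rows.
Second iteration: most negative Z-row entry is -4 in column c, so c enters.
Ratio test on column c — row 1: 24/2 = 12; row 2: 1/2 = 1/2; row 3: (4/3)/1 = 4/3. Minimum is 1/2 at row 2 (u2 leaves); pivot element 2.
Divide row 2 by 2; eliminate column c from the other rows.
After both pivots, the entry at constraint row 3, column b is 5/6.

5/6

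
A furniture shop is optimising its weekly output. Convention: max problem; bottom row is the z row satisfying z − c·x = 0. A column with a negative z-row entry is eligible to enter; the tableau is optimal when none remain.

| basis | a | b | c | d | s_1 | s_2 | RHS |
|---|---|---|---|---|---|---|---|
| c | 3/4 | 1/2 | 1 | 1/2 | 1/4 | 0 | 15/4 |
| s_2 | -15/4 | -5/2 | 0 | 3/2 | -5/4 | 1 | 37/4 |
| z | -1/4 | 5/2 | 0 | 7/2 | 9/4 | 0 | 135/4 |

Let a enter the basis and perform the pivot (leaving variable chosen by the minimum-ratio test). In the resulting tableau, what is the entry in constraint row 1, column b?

2/3

Ratio test on column a — row 1: (15/4)/(3/4) = 5; row 2: entry -15/4 ≤ 0. Minimum is 5 at row 1 (c leaves); pivot element 3/4.
Divide row 1 by 3/4; eliminate column a from the other rows.
In the new row 1, the b entry is the old entry divided by the pivot: (1/2)/(3/4) = 2/3.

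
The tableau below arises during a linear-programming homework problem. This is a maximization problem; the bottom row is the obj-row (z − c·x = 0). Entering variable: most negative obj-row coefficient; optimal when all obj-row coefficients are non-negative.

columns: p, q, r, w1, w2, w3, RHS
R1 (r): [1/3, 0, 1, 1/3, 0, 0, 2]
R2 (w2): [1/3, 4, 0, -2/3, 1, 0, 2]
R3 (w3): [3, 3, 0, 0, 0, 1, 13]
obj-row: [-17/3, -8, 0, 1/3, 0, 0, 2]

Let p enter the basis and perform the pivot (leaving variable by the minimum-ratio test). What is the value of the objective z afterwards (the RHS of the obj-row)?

239/9

Ratio test on column p — row 1: 2/(1/3) = 6; row 2: 2/(1/3) = 6; row 3: 13/3 = 13/3. Minimum is 13/3 at row 3 (w3 leaves); pivot element 3.
Pivot on row 3; the obj-row RHS becomes 2 − (-17/3)·(13/3) = 239/9.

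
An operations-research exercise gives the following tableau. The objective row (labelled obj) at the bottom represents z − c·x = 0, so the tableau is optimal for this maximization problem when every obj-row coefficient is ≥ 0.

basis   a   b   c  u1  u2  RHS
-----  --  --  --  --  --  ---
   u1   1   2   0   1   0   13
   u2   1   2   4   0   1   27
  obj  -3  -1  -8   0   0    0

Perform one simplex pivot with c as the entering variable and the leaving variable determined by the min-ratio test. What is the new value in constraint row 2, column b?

1/2

Ratio test on column c — row 1: entry 0 ≤ 0; row 2: 27/4 = 27/4. Minimum is 27/4 at row 2 (u2 leaves); pivot element 4.
Divide row 2 by 4; eliminate column c from the other rows.
In the new row 2, the b entry is the old entry divided by the pivot: 2/4 = 1/2.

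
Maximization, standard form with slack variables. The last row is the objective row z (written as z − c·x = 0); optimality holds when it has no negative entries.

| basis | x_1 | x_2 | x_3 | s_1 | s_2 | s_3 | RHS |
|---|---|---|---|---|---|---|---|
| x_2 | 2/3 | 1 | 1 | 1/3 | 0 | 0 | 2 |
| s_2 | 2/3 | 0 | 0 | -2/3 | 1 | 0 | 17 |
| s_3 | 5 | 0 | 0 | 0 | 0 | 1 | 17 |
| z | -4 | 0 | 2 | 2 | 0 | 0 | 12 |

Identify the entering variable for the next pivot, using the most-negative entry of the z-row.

Negative z-row entries: x_1: -4.
The most negative is -4 in column x_1, so x_1 enters.

x_1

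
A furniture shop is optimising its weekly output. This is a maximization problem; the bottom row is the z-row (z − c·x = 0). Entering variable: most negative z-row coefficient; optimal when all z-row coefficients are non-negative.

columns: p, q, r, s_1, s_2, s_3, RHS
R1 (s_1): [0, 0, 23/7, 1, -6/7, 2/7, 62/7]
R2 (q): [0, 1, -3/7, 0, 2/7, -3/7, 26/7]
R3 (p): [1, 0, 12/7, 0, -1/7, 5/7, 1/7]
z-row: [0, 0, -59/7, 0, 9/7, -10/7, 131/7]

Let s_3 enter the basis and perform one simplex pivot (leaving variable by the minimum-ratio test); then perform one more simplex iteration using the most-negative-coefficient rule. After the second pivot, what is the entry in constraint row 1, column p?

Ratio test on column s_3 — row 1: (62/7)/(2/7) = 31; row 2: entry -3/7 ≤ 0; row 3: (1/7)/(5/7) = 1/5. Minimum is 1/5 at row 3 (p leaves); pivot element 5/7.
Divide row 3 by 5/7; eliminate column s_3 from the other rows.
Second iteration: most negative z-row entry is -5 in column r, so r enters.
Ratio test on column r — row 1: (44/5)/(13/5) = 44/13; row 2: (19/5)/(3/5) = 19/3; row 3: (1/5)/(12/5) = 1/12. Minimum is 1/12 at row 3 (s_3 leaves); pivot element 12/5.
Divide row 3 by 12/5; eliminate column r from the other rows.
After both pivots, the entry at constraint row 1, column p is -23/12.

-23/12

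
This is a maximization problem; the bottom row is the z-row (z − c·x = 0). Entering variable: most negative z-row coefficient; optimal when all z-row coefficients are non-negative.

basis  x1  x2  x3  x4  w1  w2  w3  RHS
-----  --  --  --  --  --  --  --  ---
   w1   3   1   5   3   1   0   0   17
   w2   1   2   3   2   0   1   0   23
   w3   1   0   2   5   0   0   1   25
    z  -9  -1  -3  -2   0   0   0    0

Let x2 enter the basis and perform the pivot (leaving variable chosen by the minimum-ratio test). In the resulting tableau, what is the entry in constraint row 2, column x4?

1

Ratio test on column x2 — row 1: 17/1 = 17; row 2: 23/2 = 23/2; row 3: entry 0 ≤ 0. Minimum is 23/2 at row 2 (w2 leaves); pivot element 2.
Divide row 2 by 2; eliminate column x2 from the other rows.
In the new row 2, the x4 entry is the old entry divided by the pivot: 2/2 = 1.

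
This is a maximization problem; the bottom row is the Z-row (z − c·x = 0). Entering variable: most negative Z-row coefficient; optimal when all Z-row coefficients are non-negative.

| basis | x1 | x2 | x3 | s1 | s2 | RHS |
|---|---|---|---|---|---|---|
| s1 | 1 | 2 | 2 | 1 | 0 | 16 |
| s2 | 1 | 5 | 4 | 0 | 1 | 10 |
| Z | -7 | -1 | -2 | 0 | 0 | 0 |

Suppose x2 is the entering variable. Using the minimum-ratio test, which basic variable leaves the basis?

Column x2 entries and ratios — s1: 16/2 = 8; s2: 10/5 = 2.
Smallest ratio is 2 in the row of s2, so s2 leaves.

s2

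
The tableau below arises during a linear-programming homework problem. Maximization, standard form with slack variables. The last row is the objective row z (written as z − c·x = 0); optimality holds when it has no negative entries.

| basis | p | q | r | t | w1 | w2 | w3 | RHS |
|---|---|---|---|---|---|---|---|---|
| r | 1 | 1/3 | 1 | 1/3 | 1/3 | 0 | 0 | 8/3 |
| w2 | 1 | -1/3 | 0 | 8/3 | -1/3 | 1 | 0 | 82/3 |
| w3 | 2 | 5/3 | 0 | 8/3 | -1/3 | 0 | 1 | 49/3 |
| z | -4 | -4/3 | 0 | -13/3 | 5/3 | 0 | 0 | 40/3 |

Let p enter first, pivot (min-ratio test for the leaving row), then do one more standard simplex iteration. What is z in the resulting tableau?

81/2

Ratio test on column p — row 1: (8/3)/1 = 8/3; row 2: (82/3)/1 = 82/3; row 3: (49/3)/2 = 49/6. Minimum is 8/3 at row 1 (r leaves); pivot element 1.
Pivot on row 1; the z-row RHS becomes 40/3 − (-4)·(8/3) = 24.
Next entering variable (most negative z-row entry -3): t.
Ratio test on column t — row 1: (8/3)/(1/3) = 8; row 2: (74/3)/(7/3) = 74/7; row 3: 11/2 = 11/2. Minimum is 11/2 at row 3 (w3 leaves); pivot element 2.
After the second pivot the z-row RHS is 24 − (-3)·(11/2) = 81/2.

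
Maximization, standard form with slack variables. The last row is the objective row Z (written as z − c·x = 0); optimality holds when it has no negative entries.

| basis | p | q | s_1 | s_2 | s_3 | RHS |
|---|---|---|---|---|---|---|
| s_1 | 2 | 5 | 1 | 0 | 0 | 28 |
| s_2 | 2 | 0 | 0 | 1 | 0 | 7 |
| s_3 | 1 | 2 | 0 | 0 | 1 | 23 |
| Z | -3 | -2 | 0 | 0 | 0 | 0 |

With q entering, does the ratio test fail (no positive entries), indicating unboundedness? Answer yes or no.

Column q has positive entries in row(s) 1, 3, so the ratio test bounds it — not unbounded.

no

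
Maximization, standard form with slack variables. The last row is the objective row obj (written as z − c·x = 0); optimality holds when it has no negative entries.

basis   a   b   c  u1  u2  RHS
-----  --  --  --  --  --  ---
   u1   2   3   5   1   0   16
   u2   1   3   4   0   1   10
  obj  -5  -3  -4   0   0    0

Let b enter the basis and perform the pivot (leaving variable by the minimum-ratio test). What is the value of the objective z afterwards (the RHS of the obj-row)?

Ratio test on column b — row 1: 16/3 = 16/3; row 2: 10/3 = 10/3. Minimum is 10/3 at row 2 (u2 leaves); pivot element 3.
Pivot on row 2; the obj-row RHS becomes 0 − (-3)·(10/3) = 10.

10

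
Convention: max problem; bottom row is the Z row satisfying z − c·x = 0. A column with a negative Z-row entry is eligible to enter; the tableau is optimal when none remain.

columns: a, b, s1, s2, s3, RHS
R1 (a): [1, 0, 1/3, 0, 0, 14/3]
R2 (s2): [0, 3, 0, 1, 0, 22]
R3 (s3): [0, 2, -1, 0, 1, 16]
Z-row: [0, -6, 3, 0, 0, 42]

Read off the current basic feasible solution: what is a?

a is basic (row 1); its value is the RHS of that row, 14/3.

14/3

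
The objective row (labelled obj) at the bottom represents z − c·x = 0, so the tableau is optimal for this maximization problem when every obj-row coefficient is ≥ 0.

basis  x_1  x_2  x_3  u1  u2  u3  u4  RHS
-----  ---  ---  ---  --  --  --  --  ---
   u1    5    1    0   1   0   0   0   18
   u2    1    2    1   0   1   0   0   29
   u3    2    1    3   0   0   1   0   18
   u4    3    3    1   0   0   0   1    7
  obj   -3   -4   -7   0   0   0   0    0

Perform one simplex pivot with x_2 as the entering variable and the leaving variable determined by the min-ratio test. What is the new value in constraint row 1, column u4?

-1/3

Ratio test on column x_2 — row 1: 18/1 = 18; row 2: 29/2 = 29/2; row 3: 18/1 = 18; row 4: 7/3 = 7/3. Minimum is 7/3 at row 4 (u4 leaves); pivot element 3.
Divide row 4 by 3; eliminate column x_2 from the other rows.
Row 1 update in column u4: 0 − 1·(1/3) = -1/3.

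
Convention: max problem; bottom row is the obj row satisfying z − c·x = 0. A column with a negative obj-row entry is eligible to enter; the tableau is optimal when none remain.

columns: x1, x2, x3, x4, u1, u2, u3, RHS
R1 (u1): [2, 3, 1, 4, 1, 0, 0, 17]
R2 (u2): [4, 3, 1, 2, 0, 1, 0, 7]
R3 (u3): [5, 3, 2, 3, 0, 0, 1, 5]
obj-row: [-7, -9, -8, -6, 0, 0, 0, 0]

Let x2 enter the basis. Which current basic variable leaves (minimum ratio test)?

Column x2 entries and ratios — u1: 17/3 = 17/3; u2: 7/3 = 7/3; u3: 5/3 = 5/3.
Smallest ratio is 5/3 in the row of u3, so u3 leaves.

u3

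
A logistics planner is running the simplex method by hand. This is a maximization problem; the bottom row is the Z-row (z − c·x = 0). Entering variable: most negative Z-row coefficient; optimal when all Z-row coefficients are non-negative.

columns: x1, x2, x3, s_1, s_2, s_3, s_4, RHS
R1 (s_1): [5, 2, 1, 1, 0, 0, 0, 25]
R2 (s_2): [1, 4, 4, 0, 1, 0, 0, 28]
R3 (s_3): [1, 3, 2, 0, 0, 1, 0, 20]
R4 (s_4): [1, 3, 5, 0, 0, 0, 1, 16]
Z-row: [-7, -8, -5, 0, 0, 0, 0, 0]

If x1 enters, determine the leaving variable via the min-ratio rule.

Column x1 entries and ratios — s_1: 25/5 = 5; s_2: 28/1 = 28; s_3: 20/1 = 20; s_4: 16/1 = 16.
Smallest ratio is 5 in the row of s_1, so s_1 leaves.

s_1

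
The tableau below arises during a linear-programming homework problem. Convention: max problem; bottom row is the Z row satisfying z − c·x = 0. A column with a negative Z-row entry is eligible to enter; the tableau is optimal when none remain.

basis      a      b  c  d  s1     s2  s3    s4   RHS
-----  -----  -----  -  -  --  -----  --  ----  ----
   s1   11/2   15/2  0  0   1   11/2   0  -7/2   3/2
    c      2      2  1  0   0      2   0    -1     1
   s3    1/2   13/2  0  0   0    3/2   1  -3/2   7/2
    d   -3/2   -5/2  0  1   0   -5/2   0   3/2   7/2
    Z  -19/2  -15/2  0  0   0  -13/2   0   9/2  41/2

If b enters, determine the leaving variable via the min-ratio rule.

Column b entries and ratios — s1: (3/2)/(15/2) = 1/5; c: 1/2 = 1/2; s3: (7/2)/(13/2) = 7/13; d: -5/2 ≤ 0, skip.
Smallest ratio is 1/5 in the row of s1, so s1 leaves.

s1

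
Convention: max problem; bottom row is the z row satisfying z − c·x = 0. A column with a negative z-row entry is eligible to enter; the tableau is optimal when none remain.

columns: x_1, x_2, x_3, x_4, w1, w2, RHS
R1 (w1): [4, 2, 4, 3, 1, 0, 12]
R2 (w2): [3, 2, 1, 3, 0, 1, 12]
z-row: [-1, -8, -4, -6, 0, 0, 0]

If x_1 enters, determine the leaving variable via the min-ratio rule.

w1

Column x_1 entries and ratios — w1: 12/4 = 3; w2: 12/3 = 4.
Smallest ratio is 3 in the row of w1, so w1 leaves.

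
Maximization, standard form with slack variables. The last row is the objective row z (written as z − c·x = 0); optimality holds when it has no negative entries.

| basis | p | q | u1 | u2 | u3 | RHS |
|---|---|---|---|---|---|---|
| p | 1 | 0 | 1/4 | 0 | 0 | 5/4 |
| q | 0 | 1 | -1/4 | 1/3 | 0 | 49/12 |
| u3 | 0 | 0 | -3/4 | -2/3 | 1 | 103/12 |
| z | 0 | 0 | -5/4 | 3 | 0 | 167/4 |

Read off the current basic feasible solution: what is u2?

u2 is not in the basis, so in the current basic feasible solution u2 = 0.

0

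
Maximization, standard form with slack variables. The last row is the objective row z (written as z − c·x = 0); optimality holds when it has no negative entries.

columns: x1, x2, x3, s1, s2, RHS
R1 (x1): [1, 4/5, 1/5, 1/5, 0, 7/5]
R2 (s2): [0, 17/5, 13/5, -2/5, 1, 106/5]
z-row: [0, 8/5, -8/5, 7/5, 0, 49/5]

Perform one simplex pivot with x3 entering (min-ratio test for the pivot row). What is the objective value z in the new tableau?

21

Ratio test on column x3 — row 1: (7/5)/(1/5) = 7; row 2: (106/5)/(13/5) = 106/13. Minimum is 7 at row 1 (x1 leaves); pivot element 1/5.
Pivot on row 1; the z-row RHS becomes 49/5 − (-8/5)·7 = 21.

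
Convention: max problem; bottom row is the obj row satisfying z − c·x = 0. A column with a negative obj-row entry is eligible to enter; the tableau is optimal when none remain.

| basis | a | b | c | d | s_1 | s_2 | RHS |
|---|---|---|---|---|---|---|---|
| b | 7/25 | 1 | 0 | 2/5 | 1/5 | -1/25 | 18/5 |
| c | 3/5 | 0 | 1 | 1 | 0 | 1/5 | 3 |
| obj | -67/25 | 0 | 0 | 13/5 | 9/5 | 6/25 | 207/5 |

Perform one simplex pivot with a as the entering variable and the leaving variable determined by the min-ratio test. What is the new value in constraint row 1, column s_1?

Ratio test on column a — row 1: (18/5)/(7/25) = 90/7; row 2: 3/(3/5) = 5. Minimum is 5 at row 2 (c leaves); pivot element 3/5.
Divide row 2 by 3/5; eliminate column a from the other rows.
Row 1 update in column s_1: 1/5 − (7/25)·0 = 1/5.

1/5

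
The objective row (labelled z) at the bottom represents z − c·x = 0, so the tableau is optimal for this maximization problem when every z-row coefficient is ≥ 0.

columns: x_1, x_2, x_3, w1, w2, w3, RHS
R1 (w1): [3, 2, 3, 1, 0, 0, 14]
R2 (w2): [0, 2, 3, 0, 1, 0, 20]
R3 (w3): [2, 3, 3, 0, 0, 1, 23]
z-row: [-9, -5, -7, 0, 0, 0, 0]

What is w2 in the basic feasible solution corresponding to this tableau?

w2 is basic (row 2); its value is the RHS of that row, 20.

20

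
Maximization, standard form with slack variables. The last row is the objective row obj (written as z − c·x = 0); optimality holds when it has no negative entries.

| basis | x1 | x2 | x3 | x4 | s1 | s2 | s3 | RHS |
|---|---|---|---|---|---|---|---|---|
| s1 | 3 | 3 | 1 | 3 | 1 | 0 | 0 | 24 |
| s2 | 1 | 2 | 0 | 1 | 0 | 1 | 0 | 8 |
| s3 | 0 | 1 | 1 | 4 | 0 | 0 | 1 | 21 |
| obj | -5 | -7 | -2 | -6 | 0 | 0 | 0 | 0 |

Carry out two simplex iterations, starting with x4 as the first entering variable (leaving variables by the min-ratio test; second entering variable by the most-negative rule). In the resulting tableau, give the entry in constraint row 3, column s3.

2/7

Ratio test on column x4 — row 1: 24/3 = 8; row 2: 8/1 = 8; row 3: 21/4 = 21/4. Minimum is 21/4 at row 3 (s3 leaves); pivot element 4.
Divide row 3 by 4; eliminate column x4 from the other rows.
Second iteration: most negative obj-row entry is -11/2 in column x2, so x2 enters.
Ratio test on column x2 — row 1: (33/4)/(9/4) = 11/3; row 2: (11/4)/(7/4) = 11/7; row 3: (21/4)/(1/4) = 21. Minimum is 11/7 at row 2 (s2 leaves); pivot element 7/4.
Divide row 2 by 7/4; eliminate column x2 from the other rows.
After both pivots, the entry at constraint row 3, column s3 is 2/7.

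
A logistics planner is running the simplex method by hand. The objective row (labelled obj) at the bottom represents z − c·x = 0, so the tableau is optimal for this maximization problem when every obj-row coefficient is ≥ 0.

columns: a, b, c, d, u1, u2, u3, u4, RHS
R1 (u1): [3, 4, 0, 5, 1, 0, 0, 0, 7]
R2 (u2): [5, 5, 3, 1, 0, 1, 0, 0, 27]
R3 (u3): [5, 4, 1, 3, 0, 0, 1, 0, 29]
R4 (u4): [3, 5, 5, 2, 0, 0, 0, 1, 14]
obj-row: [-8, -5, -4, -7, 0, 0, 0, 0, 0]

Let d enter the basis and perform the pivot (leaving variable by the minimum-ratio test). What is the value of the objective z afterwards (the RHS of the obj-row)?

Ratio test on column d — row 1: 7/5 = 7/5; row 2: 27/1 = 27; row 3: 29/3 = 29/3; row 4: 14/2 = 7. Minimum is 7/5 at row 1 (u1 leaves); pivot element 5.
Pivot on row 1; the obj-row RHS becomes 0 − (-7)·(7/5) = 49/5.

49/5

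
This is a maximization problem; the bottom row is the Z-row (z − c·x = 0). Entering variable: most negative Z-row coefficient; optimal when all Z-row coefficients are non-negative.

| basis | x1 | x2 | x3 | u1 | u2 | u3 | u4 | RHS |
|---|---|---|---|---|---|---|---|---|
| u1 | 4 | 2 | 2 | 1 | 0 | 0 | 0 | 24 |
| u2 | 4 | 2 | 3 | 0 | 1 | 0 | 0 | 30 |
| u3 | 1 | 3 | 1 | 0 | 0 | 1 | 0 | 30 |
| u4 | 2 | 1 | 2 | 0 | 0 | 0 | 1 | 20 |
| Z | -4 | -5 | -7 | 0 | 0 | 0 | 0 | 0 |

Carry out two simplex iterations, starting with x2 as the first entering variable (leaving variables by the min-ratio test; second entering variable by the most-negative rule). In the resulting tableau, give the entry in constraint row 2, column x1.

Ratio test on column x2 — row 1: 24/2 = 12; row 2: 30/2 = 15; row 3: 30/3 = 10; row 4: 20/1 = 20. Minimum is 10 at row 3 (u3 leaves); pivot element 3.
Divide row 3 by 3; eliminate column x2 from the other rows.
Second iteration: most negative Z-row entry is -16/3 in column x3, so x3 enters.
Ratio test on column x3 — row 1: 4/(4/3) = 3; row 2: 10/(7/3) = 30/7; row 3: 10/(1/3) = 30; row 4: 10/(5/3) = 6. Minimum is 3 at row 1 (u1 leaves); pivot element 4/3.
Divide row 1 by 4/3; eliminate column x3 from the other rows.
After both pivots, the entry at constraint row 2, column x1 is -5/2.

-5/2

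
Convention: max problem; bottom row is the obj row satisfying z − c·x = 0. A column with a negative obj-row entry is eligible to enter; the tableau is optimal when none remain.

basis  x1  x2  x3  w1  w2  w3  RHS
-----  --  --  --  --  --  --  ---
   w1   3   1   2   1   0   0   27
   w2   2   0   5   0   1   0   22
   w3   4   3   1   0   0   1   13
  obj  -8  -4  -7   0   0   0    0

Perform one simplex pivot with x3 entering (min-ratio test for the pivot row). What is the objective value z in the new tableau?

154/5

Ratio test on column x3 — row 1: 27/2 = 27/2; row 2: 22/5 = 22/5; row 3: 13/1 = 13. Minimum is 22/5 at row 2 (w2 leaves); pivot element 5.
Pivot on row 2; the obj-row RHS becomes 0 − (-7)·(22/5) = 154/5.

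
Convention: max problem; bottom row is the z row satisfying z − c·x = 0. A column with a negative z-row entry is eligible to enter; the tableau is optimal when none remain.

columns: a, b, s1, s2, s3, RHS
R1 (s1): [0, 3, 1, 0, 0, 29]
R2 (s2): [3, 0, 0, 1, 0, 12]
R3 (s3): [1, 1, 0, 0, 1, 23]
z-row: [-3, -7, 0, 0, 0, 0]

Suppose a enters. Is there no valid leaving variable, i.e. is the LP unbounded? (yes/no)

Column a has positive entries in row(s) 2, 3, so the ratio test bounds it — not unbounded.

no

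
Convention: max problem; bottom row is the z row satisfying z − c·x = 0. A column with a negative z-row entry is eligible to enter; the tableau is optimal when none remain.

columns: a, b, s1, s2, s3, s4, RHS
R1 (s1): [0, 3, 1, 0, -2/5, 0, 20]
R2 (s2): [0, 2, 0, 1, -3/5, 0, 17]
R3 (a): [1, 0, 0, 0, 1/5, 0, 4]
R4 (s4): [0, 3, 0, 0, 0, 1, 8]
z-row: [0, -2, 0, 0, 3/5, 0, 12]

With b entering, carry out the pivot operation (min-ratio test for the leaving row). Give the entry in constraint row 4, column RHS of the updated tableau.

8/3

Ratio test on column b — row 1: 20/3 = 20/3; row 2: 17/2 = 17/2; row 3: entry 0 ≤ 0; row 4: 8/3 = 8/3. Minimum is 8/3 at row 4 (s4 leaves); pivot element 3.
Divide row 4 by 3; eliminate column b from the other rows.
In the new row 4, the RHS entry is the old entry divided by the pivot: 8/3 = 8/3.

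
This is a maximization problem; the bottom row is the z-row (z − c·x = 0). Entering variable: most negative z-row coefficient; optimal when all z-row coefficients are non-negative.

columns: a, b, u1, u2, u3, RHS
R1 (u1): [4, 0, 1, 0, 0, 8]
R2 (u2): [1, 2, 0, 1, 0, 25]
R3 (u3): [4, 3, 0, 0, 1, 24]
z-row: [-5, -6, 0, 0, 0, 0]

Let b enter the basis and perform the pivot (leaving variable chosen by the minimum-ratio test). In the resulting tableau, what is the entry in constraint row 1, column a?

4

Ratio test on column b — row 1: entry 0 ≤ 0; row 2: 25/2 = 25/2; row 3: 24/3 = 8. Minimum is 8 at row 3 (u3 leaves); pivot element 3.
Divide row 3 by 3; eliminate column b from the other rows.
Row 1 update in column a: 4 − 0·(4/3) = 4.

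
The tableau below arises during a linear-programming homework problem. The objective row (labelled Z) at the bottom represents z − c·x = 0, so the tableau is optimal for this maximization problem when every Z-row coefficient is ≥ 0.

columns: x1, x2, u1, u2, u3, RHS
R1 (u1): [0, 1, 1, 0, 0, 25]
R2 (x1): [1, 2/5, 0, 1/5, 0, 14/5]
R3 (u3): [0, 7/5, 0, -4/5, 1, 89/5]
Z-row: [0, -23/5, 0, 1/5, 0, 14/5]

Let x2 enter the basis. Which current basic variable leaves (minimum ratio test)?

Column x2 entries and ratios — u1: 25/1 = 25; x1: (14/5)/(2/5) = 7; u3: (89/5)/(7/5) = 89/7.
Smallest ratio is 7 in the row of x1, so x1 leaves.

x1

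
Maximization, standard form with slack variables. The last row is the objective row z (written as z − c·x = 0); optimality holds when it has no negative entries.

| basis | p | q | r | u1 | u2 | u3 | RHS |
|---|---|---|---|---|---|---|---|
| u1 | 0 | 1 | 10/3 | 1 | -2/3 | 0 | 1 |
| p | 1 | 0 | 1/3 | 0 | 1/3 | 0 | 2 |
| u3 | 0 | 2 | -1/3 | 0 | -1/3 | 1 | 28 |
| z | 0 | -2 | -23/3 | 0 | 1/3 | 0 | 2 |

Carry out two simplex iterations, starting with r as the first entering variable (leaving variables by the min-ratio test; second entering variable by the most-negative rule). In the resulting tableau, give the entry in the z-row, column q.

0

Ratio test on column r — row 1: 1/(10/3) = 3/10; row 2: 2/(1/3) = 6; row 3: entry -1/3 ≤ 0. Minimum is 3/10 at row 1 (u1 leaves); pivot element 10/3.
Divide row 1 by 10/3; eliminate column r from the other rows.
Second iteration: most negative z-row entry is -6/5 in column u2, so u2 enters.
Ratio test on column u2 — row 1: entry -1/5 ≤ 0; row 2: (19/10)/(2/5) = 19/4; row 3: entry -2/5 ≤ 0. Minimum is 19/4 at row 2 (p leaves); pivot element 2/5.
Divide row 2 by 2/5; eliminate column u2 from the other rows.
After both pivots, the entry at the z-row, column q is 0.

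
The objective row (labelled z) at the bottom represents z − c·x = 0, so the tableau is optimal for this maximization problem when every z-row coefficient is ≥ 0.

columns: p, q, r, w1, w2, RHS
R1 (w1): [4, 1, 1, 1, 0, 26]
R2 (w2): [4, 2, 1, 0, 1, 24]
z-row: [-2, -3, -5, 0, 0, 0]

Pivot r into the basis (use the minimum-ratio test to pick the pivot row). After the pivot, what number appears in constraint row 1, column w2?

-1

Ratio test on column r — row 1: 26/1 = 26; row 2: 24/1 = 24. Minimum is 24 at row 2 (w2 leaves); pivot element 1.
Divide row 2 by 1; eliminate column r from the other rows.
Row 1 update in column w2: 0 − 1·1 = -1.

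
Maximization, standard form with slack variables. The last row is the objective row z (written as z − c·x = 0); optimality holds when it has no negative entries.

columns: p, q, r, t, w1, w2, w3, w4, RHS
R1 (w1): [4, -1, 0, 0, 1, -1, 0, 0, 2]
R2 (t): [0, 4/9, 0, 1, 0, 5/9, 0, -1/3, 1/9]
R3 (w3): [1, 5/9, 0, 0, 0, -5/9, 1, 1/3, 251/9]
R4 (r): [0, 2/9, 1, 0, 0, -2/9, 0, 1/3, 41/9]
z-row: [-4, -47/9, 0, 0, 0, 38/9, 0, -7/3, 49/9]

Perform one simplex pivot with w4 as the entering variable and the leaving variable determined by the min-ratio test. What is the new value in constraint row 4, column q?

2/3

Ratio test on column w4 — row 1: entry 0 ≤ 0; row 2: entry -1/3 ≤ 0; row 3: (251/9)/(1/3) = 251/3; row 4: (41/9)/(1/3) = 41/3. Minimum is 41/3 at row 4 (r leaves); pivot element 1/3.
Divide row 4 by 1/3; eliminate column w4 from the other rows.
In the new row 4, the q entry is the old entry divided by the pivot: (2/9)/(1/3) = 2/3.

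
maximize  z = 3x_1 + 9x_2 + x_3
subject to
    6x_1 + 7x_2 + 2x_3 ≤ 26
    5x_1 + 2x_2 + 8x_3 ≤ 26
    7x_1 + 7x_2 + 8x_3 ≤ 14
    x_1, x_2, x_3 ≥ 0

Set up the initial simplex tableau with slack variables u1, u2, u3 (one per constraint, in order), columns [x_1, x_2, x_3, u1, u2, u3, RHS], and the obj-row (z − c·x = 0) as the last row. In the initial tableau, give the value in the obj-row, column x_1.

-3

The obj-row carries the negated objective coefficients: the x_1 entry is -3.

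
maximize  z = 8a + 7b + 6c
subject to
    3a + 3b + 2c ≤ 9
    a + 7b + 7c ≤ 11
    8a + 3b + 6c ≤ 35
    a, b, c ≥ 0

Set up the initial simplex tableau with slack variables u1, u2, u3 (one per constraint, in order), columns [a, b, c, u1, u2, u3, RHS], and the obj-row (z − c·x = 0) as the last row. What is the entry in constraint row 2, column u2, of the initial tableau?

Slack u2 belongs to constraint 2; its column is the unit vector e_2, so the entry in row 2 is 1.

1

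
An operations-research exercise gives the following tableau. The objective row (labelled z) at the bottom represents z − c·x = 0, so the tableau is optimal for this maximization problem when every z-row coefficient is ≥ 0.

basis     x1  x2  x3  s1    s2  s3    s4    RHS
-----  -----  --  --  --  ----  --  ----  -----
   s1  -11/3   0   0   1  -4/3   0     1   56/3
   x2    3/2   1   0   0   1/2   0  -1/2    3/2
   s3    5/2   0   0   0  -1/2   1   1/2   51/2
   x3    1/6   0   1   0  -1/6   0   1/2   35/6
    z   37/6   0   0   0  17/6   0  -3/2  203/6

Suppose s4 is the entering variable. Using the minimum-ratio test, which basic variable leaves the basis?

x3

Column s4 entries and ratios — s1: (56/3)/1 = 56/3; x2: -1/2 ≤ 0, skip; s3: (51/2)/(1/2) = 51; x3: (35/6)/(1/2) = 35/3.
Smallest ratio is 35/3 in the row of x3, so x3 leaves.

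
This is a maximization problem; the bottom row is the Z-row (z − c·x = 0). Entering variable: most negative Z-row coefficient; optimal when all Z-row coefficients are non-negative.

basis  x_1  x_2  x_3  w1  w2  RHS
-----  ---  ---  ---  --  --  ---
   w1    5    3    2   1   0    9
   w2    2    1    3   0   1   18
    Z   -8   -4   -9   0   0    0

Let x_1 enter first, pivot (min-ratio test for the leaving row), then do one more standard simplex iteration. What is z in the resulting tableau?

Ratio test on column x_1 — row 1: 9/5 = 9/5; row 2: 18/2 = 9. Minimum is 9/5 at row 1 (w1 leaves); pivot element 5.
Pivot on row 1; the Z-row RHS becomes 0 − (-8)·(9/5) = 72/5.
Next entering variable (most negative Z-row entry -29/5): x_3.
Ratio test on column x_3 — row 1: (9/5)/(2/5) = 9/2; row 2: (72/5)/(11/5) = 72/11. Minimum is 9/2 at row 1 (x_1 leaves); pivot element 2/5.
After the second pivot the Z-row RHS is 72/5 − (-29/5)·(9/2) = 81/2.

81/2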